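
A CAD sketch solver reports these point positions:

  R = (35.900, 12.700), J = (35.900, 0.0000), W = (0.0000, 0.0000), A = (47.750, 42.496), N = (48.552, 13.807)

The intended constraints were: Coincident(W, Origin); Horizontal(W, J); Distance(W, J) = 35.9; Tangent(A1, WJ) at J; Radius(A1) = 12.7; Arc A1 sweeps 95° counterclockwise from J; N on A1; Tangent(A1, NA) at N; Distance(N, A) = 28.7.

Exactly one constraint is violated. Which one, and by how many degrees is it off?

Tangent(A1, NA) at N — off by 3.40°.

W = (0.00, 0.00) ✓; W.y = 0.00, J.y = 0.00 ✓; |WJ| = 35.90 ✓; ∠(RJ, JW) = 90.00° ✓; |RJ| = 12.70 ✓; bearing(R→N) − bearing(R→J) = 95.00° ✓; |RN| = 12.70 ✓; ∠(RN, NA) = 93.40° ✗; |NA| = 28.70 ✓.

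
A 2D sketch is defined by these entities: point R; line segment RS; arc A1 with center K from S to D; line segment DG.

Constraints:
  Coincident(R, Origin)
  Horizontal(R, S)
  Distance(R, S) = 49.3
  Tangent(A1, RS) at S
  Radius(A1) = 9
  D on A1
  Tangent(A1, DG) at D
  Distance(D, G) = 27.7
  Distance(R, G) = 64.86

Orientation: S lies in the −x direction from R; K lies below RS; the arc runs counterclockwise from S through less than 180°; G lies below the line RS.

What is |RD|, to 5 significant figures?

59.113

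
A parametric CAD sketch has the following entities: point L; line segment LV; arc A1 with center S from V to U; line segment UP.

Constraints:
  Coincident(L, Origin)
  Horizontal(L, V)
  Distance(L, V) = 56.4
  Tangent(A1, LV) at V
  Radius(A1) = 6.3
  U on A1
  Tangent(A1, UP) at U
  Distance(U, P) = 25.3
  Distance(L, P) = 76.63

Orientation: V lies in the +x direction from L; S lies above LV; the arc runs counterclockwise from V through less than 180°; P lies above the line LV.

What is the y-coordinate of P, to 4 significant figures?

27.55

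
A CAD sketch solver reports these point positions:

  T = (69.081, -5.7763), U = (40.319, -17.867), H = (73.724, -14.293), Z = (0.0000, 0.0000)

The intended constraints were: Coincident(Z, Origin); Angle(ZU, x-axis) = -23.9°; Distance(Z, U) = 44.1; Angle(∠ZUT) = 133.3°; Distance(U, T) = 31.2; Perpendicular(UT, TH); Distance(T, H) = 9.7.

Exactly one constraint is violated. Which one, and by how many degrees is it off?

Perpendicular(UT, TH) — off by 5.80°.

Z = (0.00, 0.00) ✓; ZU at -23.90° ✓; |ZU| = 44.10 ✓; ∠ZUT = 133.3° ✓; |UT| = 31.20 ✓; ∠(UT, TH) = 84.20° ✗; |TH| = 9.700 ✓.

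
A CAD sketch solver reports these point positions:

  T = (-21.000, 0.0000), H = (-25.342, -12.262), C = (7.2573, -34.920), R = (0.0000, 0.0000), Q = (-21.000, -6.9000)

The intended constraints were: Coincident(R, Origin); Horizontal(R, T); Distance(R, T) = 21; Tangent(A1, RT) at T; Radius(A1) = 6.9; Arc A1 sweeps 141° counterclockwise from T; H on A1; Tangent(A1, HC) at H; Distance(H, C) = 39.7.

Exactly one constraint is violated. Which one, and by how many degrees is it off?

Tangent(A1, HC) at H — off by 4.20°.

R = (0.00, 0.00) ✓; R.y = 0.00, T.y = 0.00 ✓; |RT| = 21.00 ✓; ∠(QT, TR) = 90.00° ✓; |QT| = 6.900 ✓; bearing(Q→H) − bearing(Q→T) = 141.0° ✓; |QH| = 6.900 ✓; ∠(QH, HC) = 85.80° ✗; |HC| = 39.70 ✓.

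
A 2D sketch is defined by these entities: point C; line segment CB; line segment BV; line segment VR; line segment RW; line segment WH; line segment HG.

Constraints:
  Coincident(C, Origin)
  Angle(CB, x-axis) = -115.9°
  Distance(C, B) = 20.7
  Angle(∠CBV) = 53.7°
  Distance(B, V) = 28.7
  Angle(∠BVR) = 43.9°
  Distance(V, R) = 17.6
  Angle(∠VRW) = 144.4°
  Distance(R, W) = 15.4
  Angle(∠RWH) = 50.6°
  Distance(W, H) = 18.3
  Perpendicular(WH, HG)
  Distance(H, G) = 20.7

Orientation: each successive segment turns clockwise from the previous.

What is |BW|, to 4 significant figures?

14.45

C is at the origin; CB runs at -115.9° with length 20.7, so B = (-9.042, -18.62). ∠CBV = 53.7° gives BV at 117.8° from the x-axis; with |BV| = 28.7, V = (-22.43, 6.767). ∠BVR = 43.9° gives VR at -18.30° from the x-axis; with |VR| = 17.6, R = (-5.717, 1.240). ∠VRW = 144.4° gives RW at -53.90° from the x-axis; with |RW| = 15.4, W = (3.356, -11.20). Then |BW| = |W − B| = 14.45.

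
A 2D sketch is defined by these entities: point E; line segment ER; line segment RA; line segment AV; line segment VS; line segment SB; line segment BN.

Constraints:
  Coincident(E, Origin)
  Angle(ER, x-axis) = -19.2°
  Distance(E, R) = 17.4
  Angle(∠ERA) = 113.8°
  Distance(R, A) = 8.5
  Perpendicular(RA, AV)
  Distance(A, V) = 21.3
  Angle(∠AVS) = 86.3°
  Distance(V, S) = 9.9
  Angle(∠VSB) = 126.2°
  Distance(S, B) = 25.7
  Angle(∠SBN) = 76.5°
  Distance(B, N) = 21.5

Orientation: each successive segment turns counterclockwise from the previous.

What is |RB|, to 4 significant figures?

15.22

∠AVS = 86.3° gives VS at -129.3° from the x-axis; with |VS| = 9.9, S = (0.3808, 7.360). ∠VSB = 126.2° gives SB at -75.50° from the x-axis; with |SB| = 25.7, B = (6.816, -17.52). Then |RB| = |B − R| = 15.22.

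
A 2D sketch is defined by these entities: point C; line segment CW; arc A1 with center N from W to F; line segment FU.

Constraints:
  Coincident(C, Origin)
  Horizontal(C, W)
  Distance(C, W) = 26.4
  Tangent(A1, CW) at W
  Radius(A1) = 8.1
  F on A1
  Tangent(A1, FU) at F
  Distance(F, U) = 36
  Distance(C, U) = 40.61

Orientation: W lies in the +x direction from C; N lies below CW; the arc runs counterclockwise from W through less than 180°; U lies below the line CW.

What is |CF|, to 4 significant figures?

19.52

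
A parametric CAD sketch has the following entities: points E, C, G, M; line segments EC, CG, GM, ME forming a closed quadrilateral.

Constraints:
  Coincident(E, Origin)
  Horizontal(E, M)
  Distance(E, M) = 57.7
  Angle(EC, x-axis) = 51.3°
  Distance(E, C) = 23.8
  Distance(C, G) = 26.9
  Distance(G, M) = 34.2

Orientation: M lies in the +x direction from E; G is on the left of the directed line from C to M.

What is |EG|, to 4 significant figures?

49.16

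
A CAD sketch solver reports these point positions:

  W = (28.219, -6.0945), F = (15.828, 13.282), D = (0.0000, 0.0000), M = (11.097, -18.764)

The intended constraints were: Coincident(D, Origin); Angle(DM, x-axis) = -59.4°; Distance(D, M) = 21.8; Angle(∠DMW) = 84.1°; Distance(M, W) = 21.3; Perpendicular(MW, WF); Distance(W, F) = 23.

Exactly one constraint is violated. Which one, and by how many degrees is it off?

Perpendicular(MW, WF) — off by 3.90°.

D = (0.00, 0.00) ✓; DM at -59.40° ✓; |DM| = 21.80 ✓; ∠DMW = 84.10° ✓; |MW| = 21.30 ✓; ∠(MW, WF) = 86.10° ✗; |WF| = 23.00 ✓.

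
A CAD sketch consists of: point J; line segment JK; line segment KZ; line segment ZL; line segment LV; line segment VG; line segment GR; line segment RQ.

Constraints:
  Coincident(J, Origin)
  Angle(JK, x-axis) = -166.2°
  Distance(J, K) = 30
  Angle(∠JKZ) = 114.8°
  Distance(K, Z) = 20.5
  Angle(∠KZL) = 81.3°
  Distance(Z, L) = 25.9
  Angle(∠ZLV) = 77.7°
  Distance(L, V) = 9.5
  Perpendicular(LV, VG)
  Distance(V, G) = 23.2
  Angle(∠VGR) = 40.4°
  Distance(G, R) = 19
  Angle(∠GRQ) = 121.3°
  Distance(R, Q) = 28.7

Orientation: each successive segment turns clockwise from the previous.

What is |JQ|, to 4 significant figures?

21.47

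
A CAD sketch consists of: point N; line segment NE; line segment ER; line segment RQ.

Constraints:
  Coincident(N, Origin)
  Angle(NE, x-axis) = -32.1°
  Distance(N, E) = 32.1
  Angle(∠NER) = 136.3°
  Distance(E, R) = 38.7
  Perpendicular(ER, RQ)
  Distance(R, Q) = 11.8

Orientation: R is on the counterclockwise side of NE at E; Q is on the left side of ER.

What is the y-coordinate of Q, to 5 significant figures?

2.2828

N is at the origin; NE runs at -32.1° with length 32.1, so E = 32.1·(cos -32.1°, sin -32.1°) = (27.193, -17.058). ∠NER = 136.3°, so ER runs at -32.1° + (180° − 136.3°) = 11.600° from the x-axis; with |ER| = 38.7, R = E + 38.7·(cos 11.600°, sin 11.600°) = (65.102, -9.2762). ER is perpendicular to RQ; with |RQ| = 11.8 on the left of ER, Q = R + 11.8·(-0.20108, 0.97958) = (62.729, 2.2828). So Q.y = 2.2828.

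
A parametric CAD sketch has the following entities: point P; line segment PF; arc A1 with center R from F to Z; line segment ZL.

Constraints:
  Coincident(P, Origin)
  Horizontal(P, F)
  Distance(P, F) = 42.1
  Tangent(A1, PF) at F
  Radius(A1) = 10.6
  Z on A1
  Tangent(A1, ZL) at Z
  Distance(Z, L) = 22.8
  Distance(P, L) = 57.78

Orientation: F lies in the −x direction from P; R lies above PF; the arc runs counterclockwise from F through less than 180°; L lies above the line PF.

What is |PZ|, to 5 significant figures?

37.012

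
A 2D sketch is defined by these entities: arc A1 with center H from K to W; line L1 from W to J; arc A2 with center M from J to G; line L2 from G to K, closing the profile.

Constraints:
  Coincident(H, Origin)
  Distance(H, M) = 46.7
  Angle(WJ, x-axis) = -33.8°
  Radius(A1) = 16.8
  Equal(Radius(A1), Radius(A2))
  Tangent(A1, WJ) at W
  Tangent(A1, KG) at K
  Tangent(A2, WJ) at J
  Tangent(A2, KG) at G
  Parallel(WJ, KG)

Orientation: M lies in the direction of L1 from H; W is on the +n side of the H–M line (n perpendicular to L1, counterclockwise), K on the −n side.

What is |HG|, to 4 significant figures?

49.63

The slot axis is L1's direction at -33.8°, so u = (cos -33.8°, sin -33.8°) = (0.8310, -0.5563) and n = (−sin -33.8°, cos -33.8°) = (0.5563, 0.8310). H is at the origin and M lies 46.7 along u from H, so M = 46.7·u = (38.81, -25.98). Tangency of A1 to both parallel lines with radius 16.8 puts W and K at H ± 16.8·n: W = (9.346, 13.96), K = (-9.346, -13.96). Equal radii place J and G the same way about M: J = M + 16.8·n = (48.15, -12.02), G = M − 16.8·n = (29.46, -39.94). Then |HG| = |G − H| = 49.63.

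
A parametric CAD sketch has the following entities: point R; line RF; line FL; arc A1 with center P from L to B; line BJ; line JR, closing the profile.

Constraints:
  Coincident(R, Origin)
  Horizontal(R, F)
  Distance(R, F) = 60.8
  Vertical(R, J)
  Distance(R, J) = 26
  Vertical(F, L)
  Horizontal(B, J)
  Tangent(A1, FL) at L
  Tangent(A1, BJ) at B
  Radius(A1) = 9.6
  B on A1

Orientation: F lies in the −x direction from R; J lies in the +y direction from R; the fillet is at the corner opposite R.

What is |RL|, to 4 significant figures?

62.97

R is at the origin; RF is horizontal with |RF| = 60.8 and F on the −x side, so F = (-60.80, 0.000). R and J share the same x with |RJ| = 26.0 and J on the +y side, so J = (0.000, 26.00). The virtual corner opposite R is at (-60.80, 26.00). The tangent condition forces PL to be normal to FL and A1 meets BJ tangentially, so PB is at right angles to BJ, with radius 9.6, so the center P sits 9.6 in from both sides at P = (-51.20, 16.40). That places the tangent points at L = (-60.80, 16.40) on FL and B = (-51.20, 26.00) on BJ. Then |RL| = |L − R| = 62.97.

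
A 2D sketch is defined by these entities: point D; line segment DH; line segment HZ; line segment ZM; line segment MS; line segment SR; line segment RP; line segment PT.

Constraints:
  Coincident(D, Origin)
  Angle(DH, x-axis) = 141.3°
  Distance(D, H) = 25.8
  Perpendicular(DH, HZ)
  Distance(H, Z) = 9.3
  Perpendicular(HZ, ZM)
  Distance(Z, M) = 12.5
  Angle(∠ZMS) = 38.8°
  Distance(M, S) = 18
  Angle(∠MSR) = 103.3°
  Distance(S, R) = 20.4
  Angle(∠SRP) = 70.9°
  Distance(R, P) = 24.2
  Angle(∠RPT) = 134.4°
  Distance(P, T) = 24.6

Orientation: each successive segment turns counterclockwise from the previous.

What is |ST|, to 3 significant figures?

34.8

D is at the origin; DH runs at 141.3° with length 25.8, so H = (-20.1, 16.1). DH ⟂ HZ, so HZ runs at -129°; with |HZ| = 9.3, Z = (-25.9, 8.87). The perpendicularity gives ZM at right angles to HZ, so ZM runs at -38.7°; with |ZM| = 12.5, M = (-16.2, 1.06). ∠ZMS = 38.8° gives MS at 102° from the x-axis; with |MS| = 18.0, S = (-20.1, 18.6). ∠MSR = 103.3° gives SR at 179° from the x-axis; with |SR| = 20.4, R = (-40.5, 18.9). ∠SRP = 70.9° gives RP at -71.7° from the x-axis; with |RP| = 24.2, P = (-32.9, -4.06). ∠RPT = 134.4° gives PT at -26.1° from the x-axis; with |PT| = 24.6, T = (-10.8, -14.9). Then |ST| = |T − S| = 34.8.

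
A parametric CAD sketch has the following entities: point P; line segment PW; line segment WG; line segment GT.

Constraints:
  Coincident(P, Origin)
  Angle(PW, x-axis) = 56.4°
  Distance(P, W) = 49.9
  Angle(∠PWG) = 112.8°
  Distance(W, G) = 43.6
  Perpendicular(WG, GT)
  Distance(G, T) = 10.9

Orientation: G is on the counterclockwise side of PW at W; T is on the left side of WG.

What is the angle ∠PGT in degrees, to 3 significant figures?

53.8°

P is at the origin; PW runs at 56.4° with length 49.9, so W = 49.9·(cos 56.4°, sin 56.4°) = (27.6, 41.6). ∠PWG = 112.8°, so WG runs at 56.4° + (180° − 112.8°) = 124° from the x-axis; with |WG| = 43.6, G = W + 43.6·(cos 124°, sin 124°) = (3.49, 77.9). WG is perpendicular to GT; with |GT| = 10.9 on the left of WG, T = G + 10.9·(-0.833, -0.553) = (-5.59, 71.8). Then cos ∠PGT = GP·GT / (|GP||GT|), giving 53.8°.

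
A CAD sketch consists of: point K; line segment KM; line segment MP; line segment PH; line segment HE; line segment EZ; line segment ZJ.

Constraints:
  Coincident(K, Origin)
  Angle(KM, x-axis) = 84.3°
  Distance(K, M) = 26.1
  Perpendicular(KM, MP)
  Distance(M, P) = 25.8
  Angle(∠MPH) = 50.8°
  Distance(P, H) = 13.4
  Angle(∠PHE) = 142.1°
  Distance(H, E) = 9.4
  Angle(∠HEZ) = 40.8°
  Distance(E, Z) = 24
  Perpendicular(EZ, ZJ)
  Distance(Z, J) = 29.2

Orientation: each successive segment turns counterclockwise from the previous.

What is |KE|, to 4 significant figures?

15.88

K is at the origin; KM runs at 84.3° with length 26.1, so M = (2.592, 25.97). KM ⟂ MP, so MP runs at 174.3°; with |MP| = 25.8, P = (-23.08, 28.53). ∠MPH = 50.8° gives PH at -56.50° from the x-axis; with |PH| = 13.4, H = (-15.68, 17.36). ∠PHE = 142.1° gives HE at -18.60° from the x-axis; with |HE| = 9.4, E = (-6.775, 14.36). Then |KE| = |E − K| = 15.88.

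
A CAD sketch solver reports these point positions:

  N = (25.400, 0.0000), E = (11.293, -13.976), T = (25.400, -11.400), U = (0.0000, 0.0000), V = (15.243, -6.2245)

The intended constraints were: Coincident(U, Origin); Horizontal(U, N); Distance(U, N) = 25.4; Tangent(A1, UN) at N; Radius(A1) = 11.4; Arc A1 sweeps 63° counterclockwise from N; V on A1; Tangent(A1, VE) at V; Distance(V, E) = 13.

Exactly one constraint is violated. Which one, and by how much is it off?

Distance(V, E) = 13 — off by 4.30.

U = (0.00, 0.00) ✓; U.y = 0.00, N.y = 0.00 ✓; |UN| = 25.40 ✓; ∠(TN, NU) = 90.00° ✓; |TN| = 11.40 ✓; bearing(T→V) − bearing(T→N) = 63.00° ✓; |TV| = 11.40 ✓; ∠(TV, VE) = 90.00° ✓; |VE| = 8.700 ✗.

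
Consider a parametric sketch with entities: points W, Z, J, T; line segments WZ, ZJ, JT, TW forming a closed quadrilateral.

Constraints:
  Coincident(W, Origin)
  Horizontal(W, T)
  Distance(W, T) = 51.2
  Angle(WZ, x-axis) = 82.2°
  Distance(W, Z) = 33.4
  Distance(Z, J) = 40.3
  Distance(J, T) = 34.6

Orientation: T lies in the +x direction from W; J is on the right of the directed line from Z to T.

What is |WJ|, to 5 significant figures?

17.785

W is at the origin; WT is horizontal with |WT| = 51.2 and T in +x, so T = (51.2, 0). WZ runs at 82.2° with |WZ| = 33.4, so Z = (4.5329, 33.091). J is determined by |ZJ| = 40.3 and |JT| = 34.6 together: it lies at the intersection of circle(Z, 40.3) and circle(T, 34.6). With |ZT| = 57.209, the foot of the radical line on ZT is 32.336 from Z and the perpendicular offset is √(40.3² − 32.336²) = 24.052. Taking the right-of-ZT solution: J = (16.998, -5.2328).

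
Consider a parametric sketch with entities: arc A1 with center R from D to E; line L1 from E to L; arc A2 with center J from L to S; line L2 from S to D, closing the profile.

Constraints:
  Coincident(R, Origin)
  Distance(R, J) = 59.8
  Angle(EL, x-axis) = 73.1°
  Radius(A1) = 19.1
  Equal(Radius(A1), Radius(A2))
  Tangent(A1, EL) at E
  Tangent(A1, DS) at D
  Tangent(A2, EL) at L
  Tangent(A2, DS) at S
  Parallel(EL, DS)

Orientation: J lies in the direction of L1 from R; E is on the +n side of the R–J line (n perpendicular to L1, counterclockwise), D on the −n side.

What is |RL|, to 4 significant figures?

62.78

The slot axis is L1's direction at 73.1°, so u = (cos 73.1°, sin 73.1°) = (0.2907, 0.9568) and n = (−sin 73.1°, cos 73.1°) = (-0.9568, 0.2907). R is at the origin and J lies 59.8 along u from R, so J = 59.8·u = (17.38, 57.22). Tangency of A1 to both parallel lines with radius 19.1 puts E and D at R ± 19.1·n: E = (-18.28, 5.552), D = (18.28, -5.552). Equal radii place L and S the same way about J: L = J + 19.1·n = (-0.8911, 62.77), S = J − 19.1·n = (35.66, 51.67). Then |RL| = |L − R| = 62.78.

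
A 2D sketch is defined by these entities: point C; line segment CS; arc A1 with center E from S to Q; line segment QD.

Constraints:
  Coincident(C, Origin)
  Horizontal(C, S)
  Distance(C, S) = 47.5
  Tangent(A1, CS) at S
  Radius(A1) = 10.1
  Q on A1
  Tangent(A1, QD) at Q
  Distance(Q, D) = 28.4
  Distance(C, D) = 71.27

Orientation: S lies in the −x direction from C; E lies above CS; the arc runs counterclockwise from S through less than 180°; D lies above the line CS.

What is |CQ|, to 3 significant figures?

44.0

Checks: |CS| = 47.50 ✓; |EQ| = 10.10 ✓; ∠(EQ, QD) = 90.00° ✓; |QD| = 28.40 ✓; |CD| = 71.27 ✓.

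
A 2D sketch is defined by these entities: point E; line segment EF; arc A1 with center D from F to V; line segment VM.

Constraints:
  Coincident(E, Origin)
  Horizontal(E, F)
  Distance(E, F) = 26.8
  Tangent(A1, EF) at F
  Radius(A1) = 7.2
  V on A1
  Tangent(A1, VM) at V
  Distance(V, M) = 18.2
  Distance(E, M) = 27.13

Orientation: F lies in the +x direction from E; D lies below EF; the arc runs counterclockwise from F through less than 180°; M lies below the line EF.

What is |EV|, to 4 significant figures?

20.55

Checks: |DV| = 7.200 ✓; ∠(DV, VM) = 90.00° ✓; |VM| = 18.20 ✓; |EM| = 27.13 ✓.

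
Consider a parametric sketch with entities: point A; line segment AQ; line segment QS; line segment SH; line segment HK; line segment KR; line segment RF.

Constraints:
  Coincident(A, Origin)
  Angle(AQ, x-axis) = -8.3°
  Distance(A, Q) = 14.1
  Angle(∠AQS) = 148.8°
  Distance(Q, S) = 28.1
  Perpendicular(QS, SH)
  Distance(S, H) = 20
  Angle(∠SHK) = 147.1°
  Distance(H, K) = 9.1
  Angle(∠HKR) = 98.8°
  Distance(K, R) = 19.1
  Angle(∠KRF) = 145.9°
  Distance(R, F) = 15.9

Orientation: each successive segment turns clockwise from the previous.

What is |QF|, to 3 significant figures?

6.86

A is at the origin; AQ runs at -8.3° with length 14.1, so Q = (14.0, -2.04). ∠AQS = 148.8° gives QS at -39.5° from the x-axis; with |QS| = 28.1, S = (35.6, -19.9). QS is perpendicular to SH, so SH runs at -130°; with |SH| = 20.0, H = (22.9, -35.3). ∠SHK = 147.1° gives HK at -162° from the x-axis; with |HK| = 9.1, K = (14.2, -38.1). ∠HKR = 98.8° gives KR at 116° from the x-axis; with |KR| = 19.1, R = (5.75, -21.0). ∠KRF = 145.9° gives RF at 82.3° from the x-axis; with |RF| = 15.9, F = (7.88, -5.23). Then |QF| = |F − Q| = 6.86.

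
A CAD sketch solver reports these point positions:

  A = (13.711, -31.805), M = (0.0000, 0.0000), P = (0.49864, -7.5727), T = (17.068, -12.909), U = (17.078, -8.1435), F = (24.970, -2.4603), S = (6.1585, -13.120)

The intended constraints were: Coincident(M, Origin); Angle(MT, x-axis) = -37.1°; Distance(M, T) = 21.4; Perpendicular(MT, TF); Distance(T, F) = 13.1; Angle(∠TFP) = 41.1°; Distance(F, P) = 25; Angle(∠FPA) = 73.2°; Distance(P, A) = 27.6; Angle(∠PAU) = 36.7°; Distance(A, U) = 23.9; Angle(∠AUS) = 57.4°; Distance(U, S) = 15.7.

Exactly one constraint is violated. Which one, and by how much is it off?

Distance(U, S) = 15.7 — off by 3.70.

M = (0.00, 0.00) ✓; MT at -37.10° ✓; |MT| = 21.40 ✓; ∠(MT, TF) = 90.00° ✓; |TF| = 13.10 ✓; ∠TFP = 41.10° ✓; |FP| = 25.00 ✓; ∠FPA = 73.20° ✓; |PA| = 27.60 ✓; ∠PAU = 36.70° ✓; |AU| = 23.90 ✓; ∠AUS = 57.40° ✓; |US| = 12.00 ✗.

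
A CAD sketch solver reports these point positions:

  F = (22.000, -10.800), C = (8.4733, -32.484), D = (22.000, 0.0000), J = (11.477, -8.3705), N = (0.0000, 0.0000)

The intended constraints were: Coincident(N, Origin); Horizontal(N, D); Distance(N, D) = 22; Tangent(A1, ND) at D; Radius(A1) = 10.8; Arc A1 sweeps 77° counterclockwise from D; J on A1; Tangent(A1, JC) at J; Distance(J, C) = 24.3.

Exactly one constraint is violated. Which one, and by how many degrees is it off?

Tangent(A1, JC) at J — off by 5.90°.

N = (0.00, 0.00) ✓; N.y = 0.00, D.y = 0.00 ✓; |ND| = 22.00 ✓; ∠(FD, DN) = 90.00° ✓; |FD| = 10.80 ✓; bearing(F→J) − bearing(F→D) = 77.00° ✓; |FJ| = 10.80 ✓; ∠(FJ, JC) = 84.10° ✗; |JC| = 24.30 ✓.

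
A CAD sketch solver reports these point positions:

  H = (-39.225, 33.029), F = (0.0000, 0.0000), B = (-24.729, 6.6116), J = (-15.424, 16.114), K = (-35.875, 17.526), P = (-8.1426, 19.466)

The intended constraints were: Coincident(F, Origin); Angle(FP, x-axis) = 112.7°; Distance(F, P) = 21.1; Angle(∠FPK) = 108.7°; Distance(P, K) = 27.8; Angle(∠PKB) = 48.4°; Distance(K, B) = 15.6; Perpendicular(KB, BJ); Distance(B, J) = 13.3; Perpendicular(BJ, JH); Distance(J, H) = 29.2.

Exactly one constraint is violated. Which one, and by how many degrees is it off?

Perpendicular(BJ, JH) — off by 9.00°.

F = (0.00, 0.00) ✓; FP at 112.7° ✓; |FP| = 21.10 ✓; ∠FPK = 108.7° ✓; |PK| = 27.80 ✓; ∠PKB = 48.40° ✓; |KB| = 15.60 ✓; ∠(KB, BJ) = 90.00° ✓; |BJ| = 13.30 ✓; ∠(BJ, JH) = 99.00° ✗; |JH| = 29.20 ✓.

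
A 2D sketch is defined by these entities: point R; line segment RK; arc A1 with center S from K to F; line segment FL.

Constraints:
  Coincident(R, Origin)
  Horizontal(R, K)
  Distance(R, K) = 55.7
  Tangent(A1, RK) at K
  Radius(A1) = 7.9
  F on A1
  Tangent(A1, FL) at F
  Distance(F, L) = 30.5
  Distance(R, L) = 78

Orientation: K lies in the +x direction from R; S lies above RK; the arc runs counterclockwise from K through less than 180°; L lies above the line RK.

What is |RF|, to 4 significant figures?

63.80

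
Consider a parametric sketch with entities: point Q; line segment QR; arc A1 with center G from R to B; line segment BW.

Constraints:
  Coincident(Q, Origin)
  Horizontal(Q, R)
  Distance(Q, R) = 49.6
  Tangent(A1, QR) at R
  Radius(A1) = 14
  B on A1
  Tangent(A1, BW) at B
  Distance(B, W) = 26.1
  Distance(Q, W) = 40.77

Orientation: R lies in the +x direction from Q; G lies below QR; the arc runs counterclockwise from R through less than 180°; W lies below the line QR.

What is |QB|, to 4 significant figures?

37.81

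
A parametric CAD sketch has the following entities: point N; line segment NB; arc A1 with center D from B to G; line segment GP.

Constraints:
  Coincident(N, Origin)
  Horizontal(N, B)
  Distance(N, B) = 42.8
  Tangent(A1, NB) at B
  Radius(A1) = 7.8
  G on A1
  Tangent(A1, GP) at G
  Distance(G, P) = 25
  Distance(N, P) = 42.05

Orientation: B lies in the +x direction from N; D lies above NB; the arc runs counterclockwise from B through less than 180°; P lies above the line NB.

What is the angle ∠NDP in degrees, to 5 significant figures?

69.169°

N is at the origin; N and B share the same y with |NB| = 42.8 and B on the +x side, so B = (42.800, 0.0000). The tangent condition forces DB to be normal to NB, so D = B + (0, 7.8) = (42.800, 7.8000). Since DG ⟂ GP (tangency), |DP| = √(7.8² + 25.0²) = 26.189 regardless of where G sits on A1. So P lies on both circle(N, 42.05) and circle(D, 26.189); the above-NB intersection is P = (29.250, 30.210). G is the foot of the tangent from P: G = (47.970, 13.641).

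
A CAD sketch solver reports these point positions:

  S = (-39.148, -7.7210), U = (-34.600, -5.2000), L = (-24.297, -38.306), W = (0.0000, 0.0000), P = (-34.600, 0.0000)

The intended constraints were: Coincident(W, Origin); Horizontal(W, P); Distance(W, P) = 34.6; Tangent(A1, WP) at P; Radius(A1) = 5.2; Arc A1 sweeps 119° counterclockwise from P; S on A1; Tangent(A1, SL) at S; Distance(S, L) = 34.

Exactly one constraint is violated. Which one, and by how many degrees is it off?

Tangent(A1, SL) at S — off by 3.10°.

W = (0.00, 0.00) ✓; W.y = 0.00, P.y = 0.00 ✓; |WP| = 34.60 ✓; ∠(UP, PW) = 90.00° ✓; |UP| = 5.200 ✓; bearing(U→S) − bearing(U→P) = 119.0° ✓; |US| = 5.200 ✓; ∠(US, SL) = 93.10° ✗; |SL| = 34.00 ✓.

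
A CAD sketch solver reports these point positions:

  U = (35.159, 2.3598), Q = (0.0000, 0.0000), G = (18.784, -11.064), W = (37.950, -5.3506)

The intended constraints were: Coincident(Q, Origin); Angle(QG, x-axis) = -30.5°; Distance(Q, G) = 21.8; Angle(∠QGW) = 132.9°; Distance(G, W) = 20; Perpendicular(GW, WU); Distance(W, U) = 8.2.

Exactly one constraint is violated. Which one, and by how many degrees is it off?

Perpendicular(GW, WU) — off by 3.30°.

Q = (0.00, 0.00) ✓; QG at -30.50° ✓; |QG| = 21.80 ✓; ∠QGW = 132.9° ✓; |GW| = 20.00 ✓; ∠(GW, WU) = 93.30° ✗; |WU| = 8.200 ✓.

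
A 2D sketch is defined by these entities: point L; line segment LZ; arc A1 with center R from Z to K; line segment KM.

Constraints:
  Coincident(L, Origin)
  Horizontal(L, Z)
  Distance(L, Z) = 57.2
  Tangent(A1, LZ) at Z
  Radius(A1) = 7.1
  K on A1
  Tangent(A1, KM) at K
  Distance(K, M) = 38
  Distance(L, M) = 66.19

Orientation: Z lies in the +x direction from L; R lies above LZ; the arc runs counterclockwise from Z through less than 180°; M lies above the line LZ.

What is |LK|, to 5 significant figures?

64.488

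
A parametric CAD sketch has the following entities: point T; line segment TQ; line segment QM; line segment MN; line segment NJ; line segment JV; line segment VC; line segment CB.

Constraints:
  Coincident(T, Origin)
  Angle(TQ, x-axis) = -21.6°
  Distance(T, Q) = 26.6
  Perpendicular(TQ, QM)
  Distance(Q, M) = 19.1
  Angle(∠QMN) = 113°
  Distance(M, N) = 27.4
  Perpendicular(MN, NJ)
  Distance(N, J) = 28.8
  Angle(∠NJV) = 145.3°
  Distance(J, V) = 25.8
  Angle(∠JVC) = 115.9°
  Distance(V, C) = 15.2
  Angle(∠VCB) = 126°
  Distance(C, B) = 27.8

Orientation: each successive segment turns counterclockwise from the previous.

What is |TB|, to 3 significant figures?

32.4

T is at the origin; TQ runs at -21.6° with length 26.6, so Q = (24.7, -9.79). TQ ⟂ QM, so QM runs at 68.4°; with |QM| = 19.1, M = (31.8, 7.97). ∠QMN = 113.0° gives MN at 135° from the x-axis; with |MN| = 27.4, N = (12.3, 27.2). MN ⟂ NJ, so NJ runs at -135°; with |NJ| = 28.8, J = (-7.97, 6.70). ∠NJV = 145.3° gives JV at -99.9° from the x-axis; with |JV| = 25.8, V = (-12.4, -18.7). ∠JVC = 115.9° gives VC at -35.8° from the x-axis; with |VC| = 15.2, C = (-0.0759, -27.6). ∠VCB = 126.0° gives CB at 18.2° from the x-axis; with |CB| = 27.8, B = (26.3, -18.9). Then |TB| = |B − T| = 32.4.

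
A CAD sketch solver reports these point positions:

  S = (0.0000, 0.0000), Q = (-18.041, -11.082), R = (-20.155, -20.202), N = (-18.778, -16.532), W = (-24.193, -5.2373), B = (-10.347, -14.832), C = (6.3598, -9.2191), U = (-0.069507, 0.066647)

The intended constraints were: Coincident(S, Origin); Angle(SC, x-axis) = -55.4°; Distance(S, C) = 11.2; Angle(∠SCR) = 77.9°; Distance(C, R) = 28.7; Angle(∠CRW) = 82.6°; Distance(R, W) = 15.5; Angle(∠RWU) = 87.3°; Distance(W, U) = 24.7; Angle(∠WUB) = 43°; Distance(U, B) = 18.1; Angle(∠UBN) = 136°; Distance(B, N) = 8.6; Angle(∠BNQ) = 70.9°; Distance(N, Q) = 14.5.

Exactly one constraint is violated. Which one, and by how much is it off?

Distance(N, Q) = 14.5 — off by 9.00.

S = (0.00, 0.00) ✓; SC at -55.40° ✓; |SC| = 11.20 ✓; ∠SCR = 77.90° ✓; |CR| = 28.70 ✓; ∠CRW = 82.60° ✓; |RW| = 15.50 ✓; ∠RWU = 87.30° ✓; |WU| = 24.70 ✓; ∠WUB = 43.00° ✓; |UB| = 18.10 ✓; ∠UBN = 136.0° ✓; |BN| = 8.601 ✓; ∠BNQ = 70.90° ✓; |NQ| = 5.500 ✗.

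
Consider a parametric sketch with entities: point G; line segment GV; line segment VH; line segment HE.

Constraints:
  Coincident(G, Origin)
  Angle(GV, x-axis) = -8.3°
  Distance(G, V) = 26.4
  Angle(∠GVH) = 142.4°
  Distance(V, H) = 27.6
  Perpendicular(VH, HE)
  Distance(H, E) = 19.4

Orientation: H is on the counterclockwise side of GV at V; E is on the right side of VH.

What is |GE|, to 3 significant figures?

60.1

∠GVH = 142.4°, so VH runs at -8.3° + (180° − 142.4°) = 29.3° from the x-axis; with |VH| = 27.6, H = V + 27.6·(cos 29.3°, sin 29.3°) = (50.2, 9.70). VH ⟂ HE; with |HE| = 19.4 on the right of VH, E = H + 19.4·(0.489, -0.872) = (59.7, -7.22). Then |GE| = |E − G| = 60.1.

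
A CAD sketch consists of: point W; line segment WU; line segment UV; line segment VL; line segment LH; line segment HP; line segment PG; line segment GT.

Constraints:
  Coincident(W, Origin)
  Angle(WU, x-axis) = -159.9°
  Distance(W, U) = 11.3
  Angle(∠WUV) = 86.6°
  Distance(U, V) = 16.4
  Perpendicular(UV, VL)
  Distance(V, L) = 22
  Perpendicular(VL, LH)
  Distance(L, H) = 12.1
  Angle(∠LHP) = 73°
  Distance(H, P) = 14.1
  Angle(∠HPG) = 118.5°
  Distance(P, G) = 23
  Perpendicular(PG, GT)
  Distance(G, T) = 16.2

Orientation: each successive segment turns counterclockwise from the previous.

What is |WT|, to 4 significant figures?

34.59

W is at the origin; WU runs at -159.9° with length 11.3, so U = (-10.61, -3.883). ∠WUV = 86.6° gives UV at -66.50° from the x-axis; with |UV| = 16.4, V = (-4.072, -18.92). The perpendicularity gives VL at right angles to UV, so VL runs at 23.50°; with |VL| = 22.0, L = (16.10, -10.15). The perpendicularity gives LH at right angles to VL, so LH runs at 113.5°; with |LH| = 12.1, H = (11.28, 0.9458). ∠LHP = 73.0° gives HP at -139.5° from the x-axis; with |HP| = 14.1, P = (0.5565, -8.211). ∠HPG = 118.5° gives PG at -78.00° from the x-axis; with |PG| = 23.0, G = (5.338, -30.71). The perpendicularity gives GT at right angles to PG, so GT runs at 12.00°; with |GT| = 16.2, T = (21.18, -27.34). Then |WT| = |T − W| = 34.59.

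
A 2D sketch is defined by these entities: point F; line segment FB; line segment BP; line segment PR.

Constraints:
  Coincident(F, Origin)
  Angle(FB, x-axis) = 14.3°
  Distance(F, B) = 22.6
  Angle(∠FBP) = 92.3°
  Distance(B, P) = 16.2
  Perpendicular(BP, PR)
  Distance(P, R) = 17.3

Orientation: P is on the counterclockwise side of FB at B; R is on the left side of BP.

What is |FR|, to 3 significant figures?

17.9

F is at the origin; FB runs at 14.3° with length 22.6, so B = 22.6·(cos 14.3°, sin 14.3°) = (21.9, 5.58). ∠FBP = 92.3°, so BP runs at 14.3° + (180° − 92.3°) = 102° from the x-axis; with |BP| = 16.2, P = B + 16.2·(cos 102°, sin 102°) = (18.5, 21.4). BP ⟂ PR; with |PR| = 17.3 on the left of BP, R = P + 17.3·(-0.978, -0.208) = (1.61, 17.8). Then |FR| = |R − F| = 17.9.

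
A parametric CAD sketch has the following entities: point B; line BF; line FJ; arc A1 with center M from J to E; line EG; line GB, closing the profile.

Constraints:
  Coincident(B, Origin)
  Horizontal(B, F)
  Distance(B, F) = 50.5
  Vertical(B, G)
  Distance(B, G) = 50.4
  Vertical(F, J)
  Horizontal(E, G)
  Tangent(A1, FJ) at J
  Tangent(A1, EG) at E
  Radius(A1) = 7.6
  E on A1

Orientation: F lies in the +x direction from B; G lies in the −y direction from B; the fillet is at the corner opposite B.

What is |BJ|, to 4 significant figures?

66.20

B is at the origin; BF is horizontal with |BF| = 50.5 and F on the +x side, so F = (50.50, 0.000). BG is vertical with |BG| = 50.4 and G on the −y side, so G = (0.000, -50.40). The virtual corner opposite B is at (50.50, -50.40). The tangent condition forces MJ to be normal to FJ and tangency of A1 to EG means the radius ME is perpendicular to EG, with radius 7.6, so the center M sits 7.6 in from both sides at M = (42.90, -42.80). That places the tangent points at J = (50.50, -42.80) on FJ and E = (42.90, -50.40) on EG. Then |BJ| = |J − B| = 66.20.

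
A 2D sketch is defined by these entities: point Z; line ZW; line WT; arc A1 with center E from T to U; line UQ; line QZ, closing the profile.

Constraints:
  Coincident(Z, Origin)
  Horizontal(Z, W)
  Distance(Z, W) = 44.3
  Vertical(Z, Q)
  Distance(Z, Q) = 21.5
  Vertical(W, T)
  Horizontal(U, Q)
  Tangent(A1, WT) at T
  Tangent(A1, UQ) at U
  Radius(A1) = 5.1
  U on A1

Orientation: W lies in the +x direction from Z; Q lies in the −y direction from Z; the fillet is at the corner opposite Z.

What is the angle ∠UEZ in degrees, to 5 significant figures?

112.70°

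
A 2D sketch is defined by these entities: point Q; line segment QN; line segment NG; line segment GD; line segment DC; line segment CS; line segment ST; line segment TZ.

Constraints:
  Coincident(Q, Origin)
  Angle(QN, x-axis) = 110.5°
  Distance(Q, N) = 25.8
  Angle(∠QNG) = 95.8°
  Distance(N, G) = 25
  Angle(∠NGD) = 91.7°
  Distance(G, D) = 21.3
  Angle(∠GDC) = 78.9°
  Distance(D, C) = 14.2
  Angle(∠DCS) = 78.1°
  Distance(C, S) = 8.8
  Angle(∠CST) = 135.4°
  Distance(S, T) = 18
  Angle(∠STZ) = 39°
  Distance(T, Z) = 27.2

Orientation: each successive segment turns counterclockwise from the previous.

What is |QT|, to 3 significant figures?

40.5

Q is at the origin; QN runs at 110.5° with length 25.8, so N = (-9.04, 24.2). ∠QNG = 95.8° gives NG at -165° from the x-axis; with |NG| = 25.0, G = (-33.2, 17.8). ∠NGD = 91.7° gives GD at -77.0° from the x-axis; with |GD| = 21.3, D = (-28.4, -2.93). ∠GDC = 78.9° gives DC at 24.1° from the x-axis; with |DC| = 14.2, C = (-15.5, 2.87). ∠DCS = 78.1° gives CS at 126° from the x-axis; with |CS| = 8.8, S = (-20.6, 9.99). ∠CST = 135.4° gives ST at 171° from the x-axis; with |ST| = 18.0, T = (-38.4, 12.9). Then |QT| = |T − Q| = 40.5.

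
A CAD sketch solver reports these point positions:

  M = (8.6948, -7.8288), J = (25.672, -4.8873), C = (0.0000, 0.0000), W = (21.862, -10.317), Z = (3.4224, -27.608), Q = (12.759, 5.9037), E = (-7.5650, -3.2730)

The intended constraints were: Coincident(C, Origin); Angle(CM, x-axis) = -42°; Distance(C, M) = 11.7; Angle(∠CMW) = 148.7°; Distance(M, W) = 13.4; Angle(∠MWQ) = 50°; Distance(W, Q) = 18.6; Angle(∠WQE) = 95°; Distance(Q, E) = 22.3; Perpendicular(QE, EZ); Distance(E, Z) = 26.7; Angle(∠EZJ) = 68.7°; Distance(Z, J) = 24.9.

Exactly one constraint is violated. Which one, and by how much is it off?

Distance(Z, J) = 24.9 — off by 6.90.

C = (0.00, 0.00) ✓; CM at -42.00° ✓; |CM| = 11.70 ✓; ∠CMW = 148.7° ✓; |MW| = 13.40 ✓; ∠MWQ = 50.00° ✓; |WQ| = 18.60 ✓; ∠WQE = 95.00° ✓; |QE| = 22.30 ✓; ∠(QE, EZ) = 90.00° ✓; |EZ| = 26.70 ✓; ∠EZJ = 68.70° ✓; |ZJ| = 31.80 ✗.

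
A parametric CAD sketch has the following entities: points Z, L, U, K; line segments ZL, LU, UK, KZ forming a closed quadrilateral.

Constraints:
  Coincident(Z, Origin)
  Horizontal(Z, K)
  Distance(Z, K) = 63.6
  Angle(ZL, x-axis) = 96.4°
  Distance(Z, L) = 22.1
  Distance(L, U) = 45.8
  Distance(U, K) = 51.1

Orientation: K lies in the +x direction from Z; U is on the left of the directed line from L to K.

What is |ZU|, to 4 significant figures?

57.95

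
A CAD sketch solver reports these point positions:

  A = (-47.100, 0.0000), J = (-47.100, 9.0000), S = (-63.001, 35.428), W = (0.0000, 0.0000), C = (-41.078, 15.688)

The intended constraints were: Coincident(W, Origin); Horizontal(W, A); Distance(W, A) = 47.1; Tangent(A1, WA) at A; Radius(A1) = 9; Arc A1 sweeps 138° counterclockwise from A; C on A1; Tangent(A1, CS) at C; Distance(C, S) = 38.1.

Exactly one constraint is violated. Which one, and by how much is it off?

Distance(C, S) = 38.1 — off by 8.60.

W = (0.00, 0.00) ✓; W.y = 0.00, A.y = 0.00 ✓; |WA| = 47.10 ✓; ∠(JA, AW) = 90.00° ✓; |JA| = 9.000 ✓; bearing(J→C) − bearing(J→A) = 138.0° ✓; |JC| = 9.000 ✓; ∠(JC, CS) = 90.00° ✓; |CS| = 29.50 ✗.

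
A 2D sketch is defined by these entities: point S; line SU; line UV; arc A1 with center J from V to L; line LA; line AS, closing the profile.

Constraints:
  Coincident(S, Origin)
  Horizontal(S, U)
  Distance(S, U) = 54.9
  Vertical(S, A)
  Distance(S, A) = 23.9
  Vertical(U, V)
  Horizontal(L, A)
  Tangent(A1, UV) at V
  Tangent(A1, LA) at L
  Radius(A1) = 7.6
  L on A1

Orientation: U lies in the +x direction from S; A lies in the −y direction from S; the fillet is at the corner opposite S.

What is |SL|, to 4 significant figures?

53.00

S is at the origin; S and U share the same y with |SU| = 54.9 and U on the +x side, so U = (54.90, 0.000). SA is vertical with |SA| = 23.9 and A on the −y side, so A = (0.000, -23.90). The virtual corner opposite S is at (54.90, -23.90). Since A1 is tangent to UV there, JV ⟂ UV and tangency of A1 to LA means the radius JL is perpendicular to LA, with radius 7.6, so the center J sits 7.6 in from both sides at J = (47.30, -16.30). That places the tangent points at V = (54.90, -16.30) on UV and L = (47.30, -23.90) on LA. Then |SL| = |L − S| = 53.00.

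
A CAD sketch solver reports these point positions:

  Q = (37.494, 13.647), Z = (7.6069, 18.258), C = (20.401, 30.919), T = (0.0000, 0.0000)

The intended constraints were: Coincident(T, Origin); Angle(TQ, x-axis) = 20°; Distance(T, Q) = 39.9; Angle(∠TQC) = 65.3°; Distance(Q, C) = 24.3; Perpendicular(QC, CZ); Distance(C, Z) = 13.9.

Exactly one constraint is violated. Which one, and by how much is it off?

Distance(C, Z) = 13.9 — off by 4.10.

T = (0.00, 0.00) ✓; TQ at 20.00° ✓; |TQ| = 39.90 ✓; ∠TQC = 65.30° ✓; |QC| = 24.30 ✓; ∠(QC, CZ) = 90.00° ✓; |CZ| = 18.00 ✗.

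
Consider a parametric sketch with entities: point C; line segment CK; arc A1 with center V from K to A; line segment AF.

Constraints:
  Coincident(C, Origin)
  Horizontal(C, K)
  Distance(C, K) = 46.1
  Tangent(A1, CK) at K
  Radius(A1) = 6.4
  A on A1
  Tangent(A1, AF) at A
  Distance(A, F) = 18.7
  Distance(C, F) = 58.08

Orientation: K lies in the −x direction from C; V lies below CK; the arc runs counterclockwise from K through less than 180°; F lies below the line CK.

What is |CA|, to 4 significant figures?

52.89

Checks: ∠(VK, KC) = 90.00° ✓; |VK| = 6.400 ✓; |VA| = 6.400 ✓; ∠(VA, AF) = 90.00° ✓; |AF| = 18.70 ✓; |CF| = 58.08 ✓.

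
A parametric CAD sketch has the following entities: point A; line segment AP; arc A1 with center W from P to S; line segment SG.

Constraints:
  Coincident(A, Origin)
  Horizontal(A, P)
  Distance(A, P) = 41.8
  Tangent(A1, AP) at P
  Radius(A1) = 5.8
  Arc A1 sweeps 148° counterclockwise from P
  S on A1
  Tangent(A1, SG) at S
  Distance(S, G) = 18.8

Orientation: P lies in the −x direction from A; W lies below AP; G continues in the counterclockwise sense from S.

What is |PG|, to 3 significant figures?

24.4

A is at the origin; AP is horizontal with |AP| = 41.8 and P on the −x side, so P = (-41.8, 0.00). A1 meets AP tangentially, so WP is at right angles to AP, so W = P + (0, -5.8) = (-41.8, -5.80). On A1, P sits at bearing 90° from W; a 148° counterclockwise sweep puts S at bearing 238°, so S = W + 5.8·(cos 238°, sin 238°) = (-44.9, -10.7). The tangent condition forces WS to be normal to SG, so SG runs along (−sin 238°, cos 238°); with |SG| = 18.8, G = (-28.9, -20.7). Then |PG| = |G − P| = 24.4.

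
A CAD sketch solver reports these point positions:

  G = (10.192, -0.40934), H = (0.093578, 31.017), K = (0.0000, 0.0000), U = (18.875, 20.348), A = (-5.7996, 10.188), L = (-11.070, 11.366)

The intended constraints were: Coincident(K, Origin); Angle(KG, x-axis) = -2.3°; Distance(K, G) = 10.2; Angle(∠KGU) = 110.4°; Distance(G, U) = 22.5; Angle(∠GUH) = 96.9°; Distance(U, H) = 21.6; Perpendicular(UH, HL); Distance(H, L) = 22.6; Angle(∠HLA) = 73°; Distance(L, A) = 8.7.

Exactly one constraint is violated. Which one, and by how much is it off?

Distance(L, A) = 8.7 — off by 3.30.

K = (0.00, 0.00) ✓; KG at -2.300° ✓; |KG| = 10.20 ✓; ∠KGU = 110.4° ✓; |GU| = 22.50 ✓; ∠GUH = 96.90° ✓; |UH| = 21.60 ✓; ∠(UH, HL) = 90.00° ✓; |HL| = 22.60 ✓; ∠HLA = 73.00° ✓; |LA| = 5.400 ✗.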